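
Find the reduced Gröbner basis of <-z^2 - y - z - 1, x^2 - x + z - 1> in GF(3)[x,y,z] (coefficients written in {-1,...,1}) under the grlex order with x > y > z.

G = {x^2 - x + z - 1, z^2 + y + z + 1}

f_1 = -z^2 - y - z - 1, LT = z^2.
f_2 = x^2 - x + z - 1, LT = x^2.

The S-polynomials (S(f_1,f_2)) all reduce to 0 modulo the current basis, so we have a Gröbner basis.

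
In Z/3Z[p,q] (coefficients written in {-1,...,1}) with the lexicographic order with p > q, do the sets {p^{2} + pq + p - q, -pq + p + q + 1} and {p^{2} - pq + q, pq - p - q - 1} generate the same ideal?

No, the ideals differ.

Two ideals are equal iff their reduced Gröbner bases coincide (the reduced basis is unique for a fixed ordering).
Buchberger on the first generating set:
f_1 = p^{2} + pq + p - q, LT = p^{2}.
f_2 = -pq + p + q + 1, LT = pq.

S(f_1,f_2): lcm = p^{2}q. S = p^{2} + pq^{2} - pq + p - q^{2}.
  leading term p^{2}: subtract (1)·f_1 from p^{2} + pq^{2} - pq + p - q^{2} → pq^{2} + pq - q^{2} + q
  leading term pq^{2}: subtract (-q)·f_2 from pq^{2} + pq - q^{2} + q → -pq - q
  leading term pq: subtract (1)·f_2 from -pq - q → -p + q - 1
  leading term p: no divisor's leading term divides it; move -p to the remainder.
  leading term q: no divisor's leading term divides it; move q to the remainder.
  leading term 1: no divisor's leading term divides it; move -1 to the remainder.
  remainder -p + q - 1 ≠ 0; add g_3 = -p + q - 1 to the basis.

S(f_2,g_3): lcm = pq. S = -p + q^{2} + q - 1.
  leading term p: subtract (1)·g_3 from -p + q^{2} + q - 1 → q^{2}
  leading term q^{2}: no divisor's leading term divides it; move q^{2} to the remainder.
  remainder q^{2} ≠ 0; add g_4 = q^{2} to the basis.

The other S-polynomials (S(f_1,g_3), S(f_1,g_4), S(f_2,g_4), S(g_3,g_4)) all reduce to 0 modulo the current basis, so we have a Gröbner basis.
Inter-reduce: drop elements whose leading term is divisible by another's, tail-reduce, and make monic.
Reduced Gröbner basis: {p - q + 1, q^{2}}.

Buchberger on the second generating set:
h_1 = p^{2} - pq + q, LT = p^{2}.
h_2 = pq - p - q - 1, LT = pq.

S(h_1,h_2): lcm = p^{2}q. S = p^{2} - pq^{2} + pq + p + q^{2}.
  leading term p^{2}: subtract (1)·h_1 from p^{2} - pq^{2} + pq + p + q^{2} → -pq^{2} - pq + p + q^{2} - q
  leading term pq^{2}: subtract (-q)·h_2 from -pq^{2} - pq + p + q^{2} - q → pq + p + q
  leading term pq: subtract (1)·h_2 from pq + p + q → -p - q + 1
  leading term p: no divisor's leading term divides it; move -p to the remainder.
  leading term q: no divisor's leading term divides it; move -q to the remainder.
  leading term 1: no divisor's leading term divides it; move 1 to the remainder.
  remainder -p - q + 1 ≠ 0; add k_3 = -p - q + 1 to the basis.

S(h_2,k_3): lcm = pq. S = -p - q^{2} - 1.
  leading term p: subtract (1)·k_3 from -p - q^{2} - 1 → -q^{2} + q + 1
  leading term q^{2}: no divisor's leading term divides it; move -q^{2} to the remainder.
  leading term q: no divisor's leading term divides it; move q to the remainder.
  leading term 1: no divisor's leading term divides it; move 1 to the remainder.
  remainder -q^{2} + q + 1 ≠ 0; add k_4 = -q^{2} + q + 1 to the basis.

The other S-polynomials (S(h_1,k_3), S(h_1,k_4), S(h_2,k_4), S(k_3,k_4)) all reduce to 0 modulo the current basis, so we have a Gröbner basis.
Inter-reduce: drop elements whose leading term is divisible by another's, tail-reduce, and make monic.
Reduced Gröbner basis: {p + q - 1, q^{2} - q - 1}.

Since the reduced bases disagree, the two ideals are not the same.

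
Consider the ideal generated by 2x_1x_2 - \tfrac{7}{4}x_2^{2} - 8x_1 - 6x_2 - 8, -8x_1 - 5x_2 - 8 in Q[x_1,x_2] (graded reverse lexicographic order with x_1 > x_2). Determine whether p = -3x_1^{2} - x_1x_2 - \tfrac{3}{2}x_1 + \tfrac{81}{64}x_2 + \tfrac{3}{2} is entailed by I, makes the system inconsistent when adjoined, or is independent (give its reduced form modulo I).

First compute the reduced Gröbner basis of I by Buchberger's algorithm.
f_1 = 2x_1x_2 - \tfrac{7}{4}x_2^{2} - 8x_1 - 6x_2 - 8, LT = x_1x_2.
f_2 = -8x_1 - 5x_2 - 8, LT = x_1.

S(f_1,f_2): lcm = x_1x_2. S = -\tfrac{3}{2}x_2^{2} - 4x_1 - 4x_2 - 4.
  reduce S modulo (f_1, f_2):
  remainder -\tfrac{3}{2}x_2^{2} - \tfrac{3}{2}x_2 ≠ 0; add h_3 = -\tfrac{3}{2}x_2^{2} - \tfrac{3}{2}x_2 to the basis.

The other S-polynomials (S(f_1,h_3), S(f_2,h_3)) all reduce to 0 modulo the current basis, so we have a Gröbner basis.
Inter-reduce: drop elements whose leading term is divisible by another's, tail-reduce, and make monic.
Reduced Gröbner basis: {x_2^{2} + x_2, x_1 + \tfrac{5}{8}x_2 + 1}.
Label its elements g_1 = x_2^{2} + x_2, g_2 = x_1 + \tfrac{5}{8}x_2 + 1.

Reduce p = -3x_1^{2} - x_1x_2 - \tfrac{3}{2}x_1 + \tfrac{81}{64}x_2 + \tfrac{3}{2} modulo G:
  leading term x_1^{2}: subtract (-3x_1)·g_2 from -3x_1^{2} - x_1x_2 - \tfrac{3}{2}x_1 + \tfrac{81}{64}x_2 + \tfrac{3}{2} → \tfrac{7}{8}x_1x_2 + \tfrac{3}{2}x_1 + \tfrac{81}{64}x_2 + \tfrac{3}{2}
  leading term x_1x_2: subtract (\tfrac{7}{8}x_2)·g_2 from \tfrac{7}{8}x_1x_2 + \tfrac{3}{2}x_1 + \tfrac{81}{64}x_2 + \tfrac{3}{2} → -\tfrac{35}{64}x_2^{2} + \tfrac{3}{2}x_1 + \tfrac{25}{64}x_2 + \tfrac{3}{2}
  leading term x_2^{2}: subtract (-\tfrac{35}{64})·g_1 from -\tfrac{35}{64}x_2^{2} + \tfrac{3}{2}x_1 + \tfrac{25}{64}x_2 + \tfrac{3}{2} → \tfrac{3}{2}x_1 + \tfrac{15}{16}x_2 + \tfrac{3}{2}
  leading term x_1: subtract (\tfrac{3}{2})·g_2 from \tfrac{3}{2}x_1 + \tfrac{15}{16}x_2 + \tfrac{3}{2} → 0
  normal form = 0.
Since the normal form is 0, p ∈ I.

The remainder on division by a Gröbner basis is unique — it is the normal form.

-3x_1^{2} - x_1x_2 - \tfrac{3}{2}x_1 + \tfrac{81}{64}x_2 + \tfrac{3}{2} lies in I (it reduces to 0).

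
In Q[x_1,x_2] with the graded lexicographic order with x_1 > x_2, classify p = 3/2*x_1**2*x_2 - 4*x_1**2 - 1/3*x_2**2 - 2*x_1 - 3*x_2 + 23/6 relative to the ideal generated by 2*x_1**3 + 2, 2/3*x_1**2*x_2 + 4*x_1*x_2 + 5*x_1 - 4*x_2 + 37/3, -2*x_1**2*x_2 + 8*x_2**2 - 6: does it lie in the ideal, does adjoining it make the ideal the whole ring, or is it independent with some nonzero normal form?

3/2*x_1**2*x_2 - 4*x_1**2 - 1/3*x_2**2 - 2*x_1 - 3*x_2 + 23/6 lies in I (it reduces to 0).

First compute the reduced Gröbner basis of I by Buchberger's algorithm.
f_1 = 2*x_1**3 + 2, LT = x_1**3.
f_2 = 2/3*x_1**2*x_2 + 4*x_1*x_2 + 5*x_1 - 4*x_2 + 37/3, LT = x_1**2*x_2.
f_3 = -2*x_1**2*x_2 + 8*x_2**2 - 6, LT = x_1**2*x_2.

S(f_1,f_2): lcm = x_1**3*x_2. S = -6*x_1**2*x_2 - 15/2*x_1**2 + 6*x_1*x_2 - 37/2*x_1 + x_2.
  leading term x_1**2*x_2: subtract (-9)·f_2 from -6*x_1**2*x_2 - 15/2*x_1**2 + 6*x_1*x_2 - 37/2*x_1 + x_2 → -15/2*x_1**2 + 42*x_1*x_2 + 53/2*x_1 - 35*x_2 + 111
  leading term x_1**2: no divisor's leading term divides it; move -15/2*x_1**2 to the remainder.
  leading term x_1*x_2: no divisor's leading term divides it; move 42*x_1*x_2 to the remainder.
  leading term x_1: no divisor's leading term divides it; move 53/2*x_1 to the remainder.
  leading term x_2: no divisor's leading term divides it; move -35*x_2 to the remainder.
  leading term 1: no divisor's leading term divides it; move 111 to the remainder.
  remainder -15/2*x_1**2 + 42*x_1*x_2 + 53/2*x_1 - 35*x_2 + 111 ≠ 0; add h_4 = -15/2*x_1**2 + 42*x_1*x_2 + 53/2*x_1 - 35*x_2 + 111 to the basis.

S(f_1,f_3): lcm = x_1**3*x_2. S = 4*x_1*x_2**2 - 3*x_1 + x_2.
  leading term x_1*x_2**2: no divisor's leading term divides it; move 4*x_1*x_2**2 to the remainder.
  leading term x_1: no divisor's leading term divides it; move -3*x_1 to the remainder.
  leading term x_2: no divisor's leading term divides it; move x_2 to the remainder.
  remainder 4*x_1*x_2**2 - 3*x_1 + x_2 ≠ 0; add h_5 = 4*x_1*x_2**2 - 3*x_1 + x_2 to the basis.

S(f_2,f_3): lcm = x_1**2*x_2. S = 6*x_1*x_2 + 4*x_2**2 + 15/2*x_1 - 6*x_2 + 31/2.
  leading term x_1*x_2: no divisor's leading term divides it; move 6*x_1*x_2 to the remainder.
  leading term x_2**2: no divisor's leading term divides it; move 4*x_2**2 to the remainder.
  leading term x_1: no divisor's leading term divides it; move 15/2*x_1 to the remainder.
  leading term x_2: no divisor's leading term divides it; move -6*x_2 to the remainder.
  leading term 1: no divisor's leading term divides it; move 31/2 to the remainder.
  remainder 6*x_1*x_2 + 4*x_2**2 + 15/2*x_1 - 6*x_2 + 31/2 ≠ 0; add h_6 = 6*x_1*x_2 + 4*x_2**2 + 15/2*x_1 - 6*x_2 + 31/2 to the basis.

S(f_1,h_4): lcm = x_1**3. S = 28/5*x_1**2*x_2 + 53/15*x_1**2 - 14/3*x_1*x_2 + 74/5*x_1 + 1.
  leading term x_1**2*x_2: subtract (42/5)·f_2 from 28/5*x_1**2*x_2 + 53/15*x_1**2 - 14/3*x_1*x_2 + 74/5*x_1 + 1 → 53/15*x_1**2 - 574/15*x_1*x_2 - 136/5*x_1 + 168/5*x_2 - 513/5
  leading term x_1**2: subtract (-106/225)·h_4 from 53/15*x_1**2 - 574/15*x_1*x_2 - 136/5*x_1 + 168/5*x_2 - 513/5 → -462/25*x_1*x_2 - 3311/225*x_1 + 154/9*x_2 - 3773/75
  leading term x_1*x_2: subtract (-77/25)·h_6 from -462/25*x_1*x_2 - 3311/225*x_1 + 154/9*x_2 - 3773/75 → 308/25*x_2**2 + 3773/450*x_1 - 308/225*x_2 - 77/30
  leading term x_2**2: no divisor's leading term divides it; move 308/25*x_2**2 to the remainder.
  leading term x_1: no divisor's leading term divides it; move 3773/450*x_1 to the remainder.
  leading term x_2: no divisor's leading term divides it; move -308/225*x_2 to the remainder.
  leading term 1: no divisor's leading term divides it; move -77/30 to the remainder.
  remainder 308/25*x_2**2 + 3773/450*x_1 - 308/225*x_2 - 77/30 ≠ 0; add h_7 = 308/25*x_2**2 + 3773/450*x_1 - 308/225*x_2 - 77/30 to the basis.

S(f_2,h_4): lcm = x_1**2*x_2. S = 28/5*x_1*x_2**2 + 143/15*x_1*x_2 - 14/3*x_2**2 + 15/2*x_1 + 44/5*x_2 + 37/2.
  leading term x_1*x_2**2: subtract (7/5)·h_5 from 28/5*x_1*x_2**2 + 143/15*x_1*x_2 - 14/3*x_2**2 + 15/2*x_1 + 44/5*x_2 + 37/2 → 143/15*x_1*x_2 - 14/3*x_2**2 + 117/10*x_1 + 37/5*x_2 + 37/2
  leading term x_1*x_2: subtract (143/90)·h_6 from 143/15*x_1*x_2 - 14/3*x_2**2 + 117/10*x_1 + 37/5*x_2 + 37/2 → -496/45*x_2**2 - 13/60*x_1 + 254/15*x_2 - 1103/180
  leading term x_2**2: subtract (-620/693)·h_7 from -496/45*x_2**2 - 13/60*x_1 + 254/15*x_2 - 1103/180 → 11801/1620*x_1 + 6362/405*x_2 - 4549/540
  leading term x_1: no divisor's leading term divides it; move 11801/1620*x_1 to the remainder.
  leading term x_2: no divisor's leading term divides it; move 6362/405*x_2 to the remainder.
  leading term 1: no divisor's leading term divides it; move -4549/540 to the remainder.
  remainder 11801/1620*x_1 + 6362/405*x_2 - 4549/540 ≠ 0; add h_8 = 11801/1620*x_1 + 6362/405*x_2 - 4549/540 to the basis.

S(f_2,h_5): lcm = x_1**2*x_2**2. S = 6*x_1*x_2**2 + 3/4*x_1**2 + 29/4*x_1*x_2 - 6*x_2**2 + 37/2*x_2.
  leading term x_1*x_2**2: subtract (3/2)·h_5 from 6*x_1*x_2**2 + 3/4*x_1**2 + 29/4*x_1*x_2 - 6*x_2**2 + 37/2*x_2 → 3/4*x_1**2 + 29/4*x_1*x_2 - 6*x_2**2 + 9/2*x_1 + 17*x_2
  leading term x_1**2: subtract (-1/10)·h_4 from 3/4*x_1**2 + 29/4*x_1*x_2 - 6*x_2**2 + 9/2*x_1 + 17*x_2 → 229/20*x_1*x_2 - 6*x_2**2 + 143/20*x_1 + 27/2*x_2 + 111/10
  leading term x_1*x_2: subtract (229/120)·h_6 from 229/20*x_1*x_2 - 6*x_2**2 + 143/20*x_1 + 27/2*x_2 + 111/10 → -409/30*x_2**2 - 573/80*x_1 + 499/20*x_2 - 887/48
  leading term x_2**2: subtract (-2045/1848)·h_7 from -409/30*x_2**2 - 573/80*x_1 + 499/20*x_2 - 887/48 → 457/216*x_1 + 2531/108*x_2 - 1535/72
  leading term x_1: subtract (6855/23602)·h_8 from 457/216*x_1 + 2531/108*x_2 - 1535/72 → 890869/47204*x_2 - 890869/47204
  leading term x_2: no divisor's leading term divides it; move 890869/47204*x_2 to the remainder.
  leading term 1: no divisor's leading term divides it; move -890869/47204 to the remainder.
  remainder 890869/47204*x_2 - 890869/47204 ≠ 0; add h_9 = 890869/47204*x_2 - 890869/47204 to the basis.

The other S-polynomials (S(f_3,h_4), S(f_1,h_5), S(f_3,h_5), S(h_4,h_5), S(f_1,h_6), S(f_2,h_6), S(f_3,h_6), S(h_4,h_6), S(h_5,h_6), S(f_1,h_7), S(f_2,h_7), S(f_3,h_7), S(h_4,h_7), S(h_5,h_7), S(h_6,h_7), S(f_1,h_8), S(f_2,h_8), S(f_3,h_8), S(h_4,h_8), S(h_5,h_8), S(h_6,h_8), S(h_7,h_8), S(f_1,h_9), S(f_2,h_9), S(f_3,h_9), S(h_4,h_9), S(h_5,h_9), S(h_6,h_9), S(h_7,h_9), S(h_8,h_9)) all reduce to 0 modulo the current basis, so we have a Gröbner basis.
Inter-reduce: drop elements whose leading term is divisible by another's, tail-reduce, and make monic.
Reduced Gröbner basis: {x_1 + 1, x_2 - 1}.
Label its elements g_1 = x_1 + 1, g_2 = x_2 - 1.

Reduce p = 3/2*x_1**2*x_2 - 4*x_1**2 - 1/3*x_2**2 - 2*x_1 - 3*x_2 + 23/6 modulo G:
  leading term x_1**2*x_2: subtract (3/2*x_1*x_2)·g_1 from 3/2*x_1**2*x_2 - 4*x_1**2 - 1/3*x_2**2 - 2*x_1 - 3*x_2 + 23/6 → -4*x_1**2 - 3/2*x_1*x_2 - 1/3*x_2**2 - 2*x_1 - 3*x_2 + 23/6
  leading term x_1**2: subtract (-4*x_1)·g_1 from -4*x_1**2 - 3/2*x_1*x_2 - 1/3*x_2**2 - 2*x_1 - 3*x_2 + 23/6 → -3/2*x_1*x_2 - 1/3*x_2**2 + 2*x_1 - 3*x_2 + 23/6
  leading term x_1*x_2: subtract (-3/2*x_2)·g_1 from -3/2*x_1*x_2 - 1/3*x_2**2 + 2*x_1 - 3*x_2 + 23/6 → -1/3*x_2**2 + 2*x_1 - 3/2*x_2 + 23/6
  leading term x_2**2: subtract (-1/3*x_2)·g_2 from -1/3*x_2**2 + 2*x_1 - 3/2*x_2 + 23/6 → 2*x_1 - 11/6*x_2 + 23/6
  leading term x_1: subtract (2)·g_1 from 2*x_1 - 11/6*x_2 + 23/6 → -11/6*x_2 + 11/6
  leading term x_2: subtract (-11/6)·g_2 from -11/6*x_2 + 11/6 → 0
  normal form = 0.
Since the normal form is 0, p ∈ I.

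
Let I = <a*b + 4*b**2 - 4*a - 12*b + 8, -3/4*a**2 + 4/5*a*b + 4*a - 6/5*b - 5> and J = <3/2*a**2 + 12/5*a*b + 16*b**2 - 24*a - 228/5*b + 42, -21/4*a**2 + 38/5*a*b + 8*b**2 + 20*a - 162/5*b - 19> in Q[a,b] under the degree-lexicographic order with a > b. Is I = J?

Yes, the ideals are equal.

Equality of ideals is decidable: compute both reduced Gröbner bases (unique for the ordering) and check whether they agree.
Buchberger on the first generating set:
f_1 = a*b + 4*b**2 - 4*a - 12*b + 8, LT = a*b.
f_2 = -3/4*a**2 + 4/5*a*b + 4*a - 6/5*b - 5, LT = a**2.

S(f_1,f_2): lcm = a**2*b. S = 76/15*a*b**2 - 4*a**2 - 20/3*a*b - 8/5*b**2 + 8*a - 20/3*b.
  reduce S modulo (f_1, f_2):
  remainder -304/15*b**3 + 328/15*b**2 + 24*a + 356/5*b - 48 ≠ 0; add g_3 = -304/15*b**3 + 328/15*b**2 + 24*a + 356/5*b - 48 to the basis.

The other S-polynomials (S(f_1,g_3), S(f_2,g_3)) all reduce to 0 modulo the current basis, so we have a Gröbner basis.
Inter-reduce: drop elements whose leading term is divisible by another's, tail-reduce, and make monic.
Reduced Gröbner basis: {b**3 - 41/38*b**2 - 45/38*a - 267/76*b + 45/19, a**2 + 64/15*b**2 - 48/5*a - 56/5*b + 76/5, a*b + 4*b**2 - 4*a - 12*b + 8}.

Buchberger on the second generating set:
h_1 = 3/2*a**2 + 12/5*a*b + 16*b**2 - 24*a - 228/5*b + 42, LT = a**2.
h_2 = -21/4*a**2 + 38/5*a*b + 8*b**2 + 20*a - 162/5*b - 19, LT = a**2.

S(h_1,h_2): lcm = a**2. S = 64/21*a*b + 256/21*b**2 - 256/21*a - 256/7*b + 512/21.
  reduce S modulo (h_1, h_2):
  remainder 64/21*a*b + 256/21*b**2 - 256/21*a - 256/7*b + 512/21 ≠ 0; add k_3 = 64/21*a*b + 256/21*b**2 - 256/21*a - 256/7*b + 512/21 to the basis.

S(h_1,k_3): lcm = a**2*b. S = -12/5*a*b**2 + 32/3*b**3 + 4*a**2 - 4*a*b - 152/5*b**2 - 8*a + 28*b.
  reduce S modulo (h_1, h_2, k_3):
  remainder 304/15*b**3 - 328/15*b**2 - 24*a - 356/5*b + 48 ≠ 0; add k_4 = 304/15*b**3 - 328/15*b**2 - 24*a - 356/5*b + 48 to the basis.

The other S-polynomials (S(h_2,k_3), S(h_1,k_4), S(h_2,k_4), S(k_3,k_4)) all reduce to 0 modulo the current basis, so we have a Gröbner basis.
Inter-reduce: drop elements whose leading term is divisible by another's, tail-reduce, and make monic.
Reduced Gröbner basis: {b**3 - 41/38*b**2 - 45/38*a - 267/76*b + 45/19, a**2 + 64/15*b**2 - 48/5*a - 56/5*b + 76/5, a*b + 4*b**2 - 4*a - 12*b + 8}.

These coincide, so the ideals are equal.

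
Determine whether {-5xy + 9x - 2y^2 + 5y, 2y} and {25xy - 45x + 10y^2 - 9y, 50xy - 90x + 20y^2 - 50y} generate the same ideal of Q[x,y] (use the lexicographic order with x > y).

For a fixed monomial order, each ideal has a unique reduced Gröbner basis; comparing bases decides equality.
Buchberger on the first generating set:
f_1 = -5xy + 9x - 2y^2 + 5y, LT = xy.
f_2 = 2y, LT = y.

S(f_1,f_2): lcm = xy. S = -9/5x + 2/5y^2 - y.
  leading term x: no divisor's leading term divides it; move -9/5x to the remainder.
  leading term y^2: subtract (1/5y)·f_2 from 2/5y^2 - y → -y
  leading term y: subtract (-1/2)·f_2 from -y → 0
  remainder -9/5x ≠ 0; add g_3 = -9/5x to the basis.

S(f_1,g_3): lcm = xy. S = -9/5x + 2/5y^2 - y.
  leading term x: subtract (1)·g_3 from -9/5x + 2/5y^2 - y → 2/5y^2 - y
  leading term y^2: subtract (1/5y)·f_2 from 2/5y^2 - y → -y
  leading term y: subtract (-1/2)·f_2 from -y → 0
  remainder 0.

S(f_2,g_3): leading monomials are coprime, so the S-polynomial reduces to 0 (Buchberger's first criterion).
Every S-polynomial of the final basis reduces to 0, so we have a Gröbner basis.
Inter-reduce: drop elements whose leading term is divisible by another's, tail-reduce, and make monic.
Reduced Gröbner basis: {x, y}.

Buchberger on the second generating set:
h_1 = 25xy - 45x + 10y^2 - 9y, LT = xy.
h_2 = 50xy - 90x + 20y^2 - 50y, LT = xy.

S(h_1,h_2): lcm = xy. S = 16/25y.
  leading term y: no divisor's leading term divides it; move 16/25y to the remainder.
  remainder 16/25y ≠ 0; add k_3 = 16/25y to the basis.

S(h_1,k_3): lcm = xy. S = -9/5x + 2/5y^2 - 9/25y.
  leading term x: no divisor's leading term divides it; move -9/5x to the remainder.
  leading term y^2: subtract (5/8y)·k_3 from 2/5y^2 - 9/25y → -9/25y
  leading term y: subtract (-9/16)·k_3 from -9/25y → 0
  remainder -9/5x ≠ 0; add k_4 = -9/5x to the basis.

S(h_2,k_3): lcm = xy. S = -9/5x + 2/5y^2 - y.
  leading term x: subtract (1)·k_4 from -9/5x + 2/5y^2 - y → 2/5y^2 - y
  leading term y^2: subtract (5/8y)·k_3 from 2/5y^2 - y → -y
  leading term y: subtract (-25/16)·k_3 from -y → 0
  remainder 0.

S(h_1,k_4): lcm = xy. S = -9/5x + 2/5y^2 - 9/25y.
  leading term x: subtract (1)·k_4 from -9/5x + 2/5y^2 - 9/25y → 2/5y^2 - 9/25y
  leading term y^2: subtract (5/8y)·k_3 from 2/5y^2 - 9/25y → -9/25y
  leading term y: subtract (-9/16)·k_3 from -9/25y → 0
  remainder 0.

S(h_2,k_4): lcm = xy. S = -9/5x + 2/5y^2 - y.
  leading term x: subtract (1)·k_4 from -9/5x + 2/5y^2 - y → 2/5y^2 - y
  leading term y^2: subtract (5/8y)·k_3 from 2/5y^2 - y → -y
  leading term y: subtract (-25/16)·k_3 from -y → 0
  remainder 0.

S(k_3,k_4): leading monomials are coprime, so the S-polynomial reduces to 0 (Buchberger's first criterion).
Every S-polynomial of the final basis reduces to 0, so we have a Gröbner basis.
Inter-reduce: drop elements whose leading term is divisible by another's, tail-reduce, and make monic.
Reduced Gröbner basis: {x, y}.

These coincide, so the ideals are equal.

Yes, the ideals are equal.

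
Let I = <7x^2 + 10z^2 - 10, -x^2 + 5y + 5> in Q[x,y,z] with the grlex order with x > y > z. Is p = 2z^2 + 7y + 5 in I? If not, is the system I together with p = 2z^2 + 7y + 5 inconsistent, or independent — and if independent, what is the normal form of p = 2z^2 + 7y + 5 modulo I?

2z^2 + 7y + 5 lies in I (it reduces to 0).

First compute the reduced Gröbner basis of I by Buchberger's algorithm.
f_1 = 7x^2 + 10z^2 - 10, LT = x^2.
f_2 = -x^2 + 5y + 5, LT = x^2.

S(f_1,f_2): lcm = x^2. S = 10/7z^2 + 5y + 25/7.
  leading term z^2: no divisor's leading term divides it; move 10/7z^2 to the remainder.
  leading term y: no divisor's leading term divides it; move 5y to the remainder.
  leading term 1: no divisor's leading term divides it; move 25/7 to the remainder.
  remainder 10/7z^2 + 5y + 25/7 ≠ 0; add h_3 = 10/7z^2 + 5y + 25/7 to the basis.

The other S-polynomials (S(f_1,h_3), S(f_2,h_3)) all reduce to 0 modulo the current basis, so we have a Gröbner basis.
Inter-reduce: drop elements whose leading term is divisible by another's, tail-reduce, and make monic.
Reduced Gröbner basis: {x^2 - 5y - 5, z^2 + 7/2y + 5/2}.
Label its elements g_1 = x^2 - 5y - 5, g_2 = z^2 + 7/2y + 5/2.

Reduce p = 2z^2 + 7y + 5 modulo G:
  leading term z^2: subtract (2)·g_2 from 2z^2 + 7y + 5 → 0
  normal form = 0.
Since the normal form is 0, p ∈ I.

The remainder on division by a Gröbner basis is unique — it is the normal form.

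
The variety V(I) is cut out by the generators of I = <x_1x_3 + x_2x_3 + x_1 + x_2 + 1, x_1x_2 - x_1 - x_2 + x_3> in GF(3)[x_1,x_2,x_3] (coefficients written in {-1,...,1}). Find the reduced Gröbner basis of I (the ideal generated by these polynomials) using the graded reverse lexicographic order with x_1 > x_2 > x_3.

G = {x_2^2x_3 + x_2^2 - x_3^2 + x_2 - x_3 - 1, x_1x_2 - x_1 - x_2 + x_3, x_1x_3 + x_2x_3 + x_1 + x_2 + 1}

The reduced Gröbner basis is the canonical form of the ideal for this ordering.

f_1 = x_1x_3 + x_2x_3 + x_1 + x_2 + 1, LT = x_1x_3.
f_2 = x_1x_2 - x_1 - x_2 + x_3, LT = x_1x_2.

S(f_1,f_2): lcm = x_1x_2x_3. S = x_2^2x_3 + x_1x_2 + x_2^2 + x_1x_3 + x_2x_3 - x_3^2 + x_2.
  reduce S modulo (f_1, f_2):
  remainder x_2^2x_3 + x_2^2 - x_3^2 + x_2 - x_3 - 1 ≠ 0; add g_3 = x_2^2x_3 + x_2^2 - x_3^2 + x_2 - x_3 - 1 to the basis.

The other S-polynomials (S(f_1,g_3), S(f_2,g_3)) all reduce to 0 modulo the current basis, so we have a Gröbner basis.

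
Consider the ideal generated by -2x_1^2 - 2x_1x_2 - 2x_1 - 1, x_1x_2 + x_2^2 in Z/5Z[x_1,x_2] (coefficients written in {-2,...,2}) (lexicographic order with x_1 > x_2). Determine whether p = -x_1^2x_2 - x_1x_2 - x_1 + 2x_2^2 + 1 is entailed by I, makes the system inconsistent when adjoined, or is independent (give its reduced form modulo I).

First compute the reduced Gröbner basis of I by Buchberger's algorithm.
f_1 = -2x_1^2 - 2x_1x_2 - 2x_1 - 1, LT = x_1^2.
f_2 = x_1x_2 + x_2^2, LT = x_1x_2.

S(f_1,f_2): lcm = x_1^2x_2. S = x_1x_2 - 2x_2.
  leading term x_1x_2: subtract (1)·f_2 from x_1x_2 - 2x_2 → -x_2^2 - 2x_2
  leading term x_2^2: no divisor's leading term divides it; move -x_2^2 to the remainder.
  leading term x_2: no divisor's leading term divides it; move -2x_2 to the remainder.
  remainder -x_2^2 - 2x_2 ≠ 0; add h_3 = -x_2^2 - 2x_2 to the basis.

The other S-polynomials (S(f_1,h_3), S(f_2,h_3)) all reduce to 0 modulo the current basis, so we have a Gröbner basis.
Inter-reduce: drop elements whose leading term is divisible by another's, tail-reduce, and make monic.
Reduced Gröbner basis: {x_1^2 + x_1 + 2x_2 - 2, x_1x_2 - 2x_2, x_2^2 + 2x_2}.
Label its elements g_1 = x_1^2 + x_1 + 2x_2 - 2, g_2 = x_1x_2 - 2x_2, g_3 = x_2^2 + 2x_2.

Reduce p = -x_1^2x_2 - x_1x_2 - x_1 + 2x_2^2 + 1 modulo G:
  leading term x_1^2x_2: subtract (-x_2)·g_1 from -x_1^2x_2 - x_1x_2 - x_1 + 2x_2^2 + 1 → -x_1 - x_2^2 - 2x_2 + 1
  leading term x_1: no divisor's leading term divides it; move -x_1 to the remainder.
  leading term x_2^2: subtract (-1)·g_3 from -x_2^2 - 2x_2 + 1 → 1
  leading term 1: no divisor's leading term divides it; move 1 to the remainder.
  normal form = -x_1 + 1.
The normal form is nonzero, so p ∉ I. Since p minus its normal form lies in I, I + (p) = I + (r) where r = -x_1 + 1; decide whether this ideal is the whole ring.
Run Buchberger on G together with r (pairs among the g_i already reduce to 0 since G is a Gröbner basis):
g_1 = x_1^2 + x_1 + 2x_2 - 2, LT = x_1^2.
g_2 = x_1x_2 - 2x_2, LT = x_1x_2.
g_3 = x_2^2 + 2x_2, LT = x_2^2.
r = -x_1 + 1, LT = x_1.

S(g_1,r): lcm = x_1^2. S = 2x_1 + 2x_2 - 2.
  leading term x_1: subtract (-2)·r from 2x_1 + 2x_2 - 2 → 2x_2
  leading term x_2: no divisor's leading term divides it; move 2x_2 to the remainder.
  remainder 2x_2 ≠ 0; add m_5 = 2x_2 to the basis.

The other S-polynomials (S(g_1,g_2), S(g_1,g_3), S(g_2,g_3), S(g_2,r), S(g_3,r), S(g_1,m_5), S(g_2,m_5), S(g_3,m_5), S(r,m_5)) all reduce to 0 modulo the current basis, so we have a Gröbner basis.
Inter-reduce: drop elements whose leading term is divisible by another's, tail-reduce, and make monic.
Reduced Gröbner basis: {x_1 - 1, x_2}.
The reduced Gröbner basis of I + (p) is {x_1 - 1, x_2} ≠ {1}, a proper ideal, so the enlarged system stays consistent: p is independent of I, with normal form -x_1 + 1.

Ideal membership is decidable via reduction modulo a Gröbner basis.

-x_1^2x_2 - x_1x_2 - x_1 + 2x_2^2 + 1 is independent of I; its normal form modulo I is -x_1 + 1.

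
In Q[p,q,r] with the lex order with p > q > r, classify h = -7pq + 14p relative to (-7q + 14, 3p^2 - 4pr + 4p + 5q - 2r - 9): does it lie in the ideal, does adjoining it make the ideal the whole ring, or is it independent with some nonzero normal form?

-7pq + 14p lies in I (it reduces to 0).

First compute the reduced Gröbner basis of I by Buchberger's algorithm.
f_1 = -7q + 14, LT = q.
f_2 = 3p^2 - 4pr + 4p + 5q - 2r - 9, LT = p^2.

The S-polynomials (S(f_1,f_2)) all reduce to 0 modulo the current basis, so we have a Gröbner basis.
Inter-reduce: drop elements whose leading term is divisible by another's, tail-reduce, and make monic.
Reduced Gröbner basis: {p^2 - 4/3pr + 4/3p - 2/3r + 1/3, q - 2}.
Label its elements g_1 = p^2 - 4/3pr + 4/3p - 2/3r + 1/3, g_2 = q - 2.

Reduce h = -7pq + 14p modulo G:
  leading term pq: subtract (-7p)·g_2 from -7pq + 14p → 0
  normal form = 0.
Since the normal form is 0, h ∈ I.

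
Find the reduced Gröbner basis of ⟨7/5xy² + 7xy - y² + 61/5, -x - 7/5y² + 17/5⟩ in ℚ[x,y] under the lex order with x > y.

f_1 = 7/5xy² + 7xy - y² + 61/5, LT = xy².
f_2 = -x - 7/5y² + 17/5, LT = x.

S(f_1,f_2): lcm = xy². S = 5xy - 7/5y⁴ + 94/35y² + 61/7.
  leading term xy: subtract (-5y)·f_2 from 5xy - 7/5y⁴ + 94/35y² + 61/7 → -7/5y⁴ - 7y³ + 94/35y² + 17y + 61/7
  leading term y⁴: no divisor's leading term divides it; move -7/5y⁴ to the remainder.
  leading term y³: no divisor's leading term divides it; move -7y³ to the remainder.
  leading term y²: no divisor's leading term divides it; move 94/35y² to the remainder.
  leading term y: no divisor's leading term divides it; move 17y to the remainder.
  leading term 1: no divisor's leading term divides it; move 61/7 to the remainder.
  remainder -7/5y⁴ - 7y³ + 94/35y² + 17y + 61/7 ≠ 0; add g_3 = -7/5y⁴ - 7y³ + 94/35y² + 17y + 61/7 to the basis.

S(f_1,g_3): lcm = xy⁴. S = 94/49xy² + 85/7xy + 305/49x - 5/7y⁴ + 61/7y².
  leading term xy²: subtract (470/343)·f_1 from 94/49xy² + 85/7xy + 305/49x - 5/7y⁴ + 61/7y² → 125/49xy + 305/49x - 5/7y⁴ + 3459/343y² - 5734/343
  leading term xy: subtract (-125/49y)·f_2 from 125/49xy + 305/49x - 5/7y⁴ + 3459/343y² - 5734/343 → 305/49x - 5/7y⁴ - 25/7y³ + 3459/343y² + 425/49y - 5734/343
  leading term x: subtract (-305/49)·f_2 from 305/49x - 5/7y⁴ - 25/7y³ + 3459/343y² + 425/49y - 5734/343 → -5/7y⁴ - 25/7y³ + 470/343y² + 425/49y + 1525/343
  leading term y⁴: subtract (25/49)·g_3 from -5/7y⁴ - 25/7y³ + 470/343y² + 425/49y + 1525/343 → 0
  remainder 0.

S(f_2,g_3): leading monomials are coprime, so the S-polynomial reduces to 0 (Buchberger's first criterion).
Every S-polynomial of the final basis reduces to 0, so we have a Gröbner basis.
Inter-reduce: drop elements whose leading term is divisible by another's, tail-reduce, and make monic.

G = {x + 7/5y² - 17/5, y⁴ + 5y³ - 94/49y² - 85/7y - 305/49}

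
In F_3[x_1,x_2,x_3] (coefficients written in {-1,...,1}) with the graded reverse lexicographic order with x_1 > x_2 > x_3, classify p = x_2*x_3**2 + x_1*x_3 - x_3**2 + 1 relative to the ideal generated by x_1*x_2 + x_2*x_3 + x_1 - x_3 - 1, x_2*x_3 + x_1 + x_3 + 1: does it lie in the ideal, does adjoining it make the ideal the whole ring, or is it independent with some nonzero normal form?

x_2*x_3**2 + x_1*x_3 - x_3**2 + 1 is independent of I; its normal form modulo I is x_3**2 - x_3 + 1.

First compute the reduced Gröbner basis of I by Buchberger's algorithm.
f_1 = x_1*x_2 + x_2*x_3 + x_1 - x_3 - 1, LT = x_1*x_2.
f_2 = x_2*x_3 + x_1 + x_3 + 1, LT = x_2*x_3.

S(f_1,f_2): lcm = x_1*x_2*x_3. S = x_2*x_3**2 - x_1**2 - x_3**2 - x_1 - x_3.
  reduce S modulo (f_1, f_2):
  remainder -x_1**2 - x_1*x_3 + x_3**2 - x_1 + x_3 ≠ 0; add h_3 = -x_1**2 - x_1*x_3 + x_3**2 - x_1 + x_3 to the basis.

The other S-polynomials (S(f_1,h_3), S(f_2,h_3)) all reduce to 0 modulo the current basis, so we have a Gröbner basis.
Inter-reduce: drop elements whose leading term is divisible by another's, tail-reduce, and make monic.
Reduced Gröbner basis: {x_1**2 + x_1*x_3 - x_3**2 + x_1 - x_3, x_1*x_2 + x_3 + 1, x_2*x_3 + x_1 + x_3 + 1}.
Label its elements g_1 = x_1**2 + x_1*x_3 - x_3**2 + x_1 - x_3, g_2 = x_1*x_2 + x_3 + 1, g_3 = x_2*x_3 + x_1 + x_3 + 1.

Reduce p = x_2*x_3**2 + x_1*x_3 - x_3**2 + 1 modulo G:
  leading term x_2*x_3**2: subtract (x_3)·g_3 from x_2*x_3**2 + x_1*x_3 - x_3**2 + 1 → x_3**2 - x_3 + 1
  leading term x_3**2: no divisor's leading term divides it; move x_3**2 to the remainder.
  leading term x_3: no divisor's leading term divides it; move -x_3 to the remainder.
  leading term 1: no divisor's leading term divides it; move 1 to the remainder.
  normal form = x_3**2 - x_3 + 1.
The normal form is nonzero, so p ∉ I. Since p minus its normal form lies in I, I + (p) = I + (r) where r = x_3**2 - x_3 + 1; decide whether this ideal is the whole ring.
Run Buchberger on G together with r (pairs among the g_i already reduce to 0 since G is a Gröbner basis):
g_1 = x_1**2 + x_1*x_3 - x_3**2 + x_1 - x_3, LT = x_1**2.
g_2 = x_1*x_2 + x_3 + 1, LT = x_1*x_2.
g_3 = x_2*x_3 + x_1 + x_3 + 1, LT = x_2*x_3.
r = x_3**2 - x_3 + 1, LT = x_3**2.

S(g_3,r): lcm = x_2*x_3**2. S = x_1*x_3 + x_2*x_3 + x_3**2 - x_2 + x_3.
  reduce S modulo (g_1, g_2, g_3, r):
  remainder x_1*x_3 - x_1 - x_2 + x_3 + 1 ≠ 0; add m_5 = x_1*x_3 - x_1 - x_2 + x_3 + 1 to the basis.

S(g_2,m_5): lcm = x_1*x_2*x_3. S = x_1*x_2 + x_2**2 - x_2*x_3 + x_3**2 - x_2 + x_3.
  reduce S modulo (g_1, g_2, g_3, r, m_5):
  remainder x_2**2 + x_1 - x_2 - x_3 - 1 ≠ 0; add m_6 = x_2**2 + x_1 - x_2 - x_3 - 1 to the basis.

The other S-polynomials (S(g_1,g_2), S(g_1,g_3), S(g_1,r), S(g_2,g_3), S(g_2,r), S(g_1,m_5), S(g_3,m_5), S(r,m_5), S(g_1,m_6), S(g_2,m_6), S(g_3,m_6), S(r,m_6), S(m_5,m_6)) all reduce to 0 modulo the current basis, so we have a Gröbner basis.
Inter-reduce: drop elements whose leading term is divisible by another's, tail-reduce, and make monic.
Reduced Gröbner basis: {x_1**2 - x_1 + x_2, x_1*x_2 + x_3 + 1, x_2**2 + x_1 - x_2 - x_3 - 1, x_1*x_3 - x_1 - x_2 + x_3 + 1, x_2*x_3 + x_1 + x_3 + 1, x_3**2 - x_3 + 1}.
The reduced Gröbner basis of I + (p) is {x_1**2 - x_1 + x_2, x_1*x_2 + x_3 + 1, x_2**2 + x_1 - x_2 - x_3 - 1, x_1*x_3 - x_1 - x_2 + x_3 + 1, x_2*x_3 + x_1 + x_3 + 1, x_3**2 - x_3 + 1} ≠ {1}, a proper ideal, so the enlarged system stays consistent: p is independent of I, with normal form x_3**2 - x_3 + 1.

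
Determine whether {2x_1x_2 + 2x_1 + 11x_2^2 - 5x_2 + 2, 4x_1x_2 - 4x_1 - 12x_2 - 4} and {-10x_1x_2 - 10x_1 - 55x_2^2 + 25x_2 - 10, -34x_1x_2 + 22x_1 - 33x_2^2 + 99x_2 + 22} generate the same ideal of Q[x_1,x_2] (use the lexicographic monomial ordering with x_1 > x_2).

Since reduced Gröbner bases are canonical representatives of ideals under a given ordering, it suffices to compute and compare them.
Buchberger on the first generating set:
f_1 = 2x_1x_2 + 2x_1 + 11x_2^2 - 5x_2 + 2, LT = x_1x_2.
f_2 = 4x_1x_2 - 4x_1 - 12x_2 - 4, LT = x_1x_2.

S(f_1,f_2): lcm = x_1x_2. S = 2x_1 + 11/2x_2^2 + 1/2x_2 + 2.
  leading term x_1: no divisor's leading term divides it; move 2x_1 to the remainder.
  leading term x_2^2: no divisor's leading term divides it; move 11/2x_2^2 to the remainder.
  leading term x_2: no divisor's leading term divides it; move 1/2x_2 to the remainder.
  leading term 1: no divisor's leading term divides it; move 2 to the remainder.
  remainder 2x_1 + 11/2x_2^2 + 1/2x_2 + 2 ≠ 0; add g_3 = 2x_1 + 11/2x_2^2 + 1/2x_2 + 2 to the basis.

S(f_1,g_3): lcm = x_1x_2. S = x_1 - 11/4x_2^3 + 21/4x_2^2 - 7/2x_2 + 1.
  leading term x_1: subtract (1/2)·g_3 from x_1 - 11/4x_2^3 + 21/4x_2^2 - 7/2x_2 + 1 → -11/4x_2^3 + 5/2x_2^2 - 15/4x_2
  leading term x_2^3: no divisor's leading term divides it; move -11/4x_2^3 to the remainder.
  leading term x_2^2: no divisor's leading term divides it; move 5/2x_2^2 to the remainder.
  leading term x_2: no divisor's leading term divides it; move -15/4x_2 to the remainder.
  remainder -11/4x_2^3 + 5/2x_2^2 - 15/4x_2 ≠ 0; add g_4 = -11/4x_2^3 + 5/2x_2^2 - 15/4x_2 to the basis.

The other S-polynomials (S(f_2,g_3), S(f_1,g_4), S(f_2,g_4), S(g_3,g_4)) all reduce to 0 modulo the current basis, so we have a Gröbner basis.
Inter-reduce: drop elements whose leading term is divisible by another's, tail-reduce, and make monic.
Reduced Gröbner basis: {x_1 + 11/4x_2^2 + 1/4x_2 + 1, x_2^3 - 10/11x_2^2 + 15/11x_2}.

Buchberger on the second generating set:
h_1 = -10x_1x_2 - 10x_1 - 55x_2^2 + 25x_2 - 10, LT = x_1x_2.
h_2 = -34x_1x_2 + 22x_1 - 33x_2^2 + 99x_2 + 22, LT = x_1x_2.

S(h_1,h_2): lcm = x_1x_2. S = 28/17x_1 + 77/17x_2^2 + 7/17x_2 + 28/17.
  leading term x_1: no divisor's leading term divides it; move 28/17x_1 to the remainder.
  leading term x_2^2: no divisor's leading term divides it; move 77/17x_2^2 to the remainder.
  leading term x_2: no divisor's leading term divides it; move 7/17x_2 to the remainder.
  leading term 1: no divisor's leading term divides it; move 28/17 to the remainder.
  remainder 28/17x_1 + 77/17x_2^2 + 7/17x_2 + 28/17 ≠ 0; add k_3 = 28/17x_1 + 77/17x_2^2 + 7/17x_2 + 28/17 to the basis.

S(h_1,k_3): lcm = x_1x_2. S = x_1 - 11/4x_2^3 + 21/4x_2^2 - 7/2x_2 + 1.
  leading term x_1: subtract (17/28)·k_3 from x_1 - 11/4x_2^3 + 21/4x_2^2 - 7/2x_2 + 1 → -11/4x_2^3 + 5/2x_2^2 - 15/4x_2
  leading term x_2^3: no divisor's leading term divides it; move -11/4x_2^3 to the remainder.
  leading term x_2^2: no divisor's leading term divides it; move 5/2x_2^2 to the remainder.
  leading term x_2: no divisor's leading term divides it; move -15/4x_2 to the remainder.
  remainder -11/4x_2^3 + 5/2x_2^2 - 15/4x_2 ≠ 0; add k_4 = -11/4x_2^3 + 5/2x_2^2 - 15/4x_2 to the basis.

The other S-polynomials (S(h_2,k_3), S(h_1,k_4), S(h_2,k_4), S(k_3,k_4)) all reduce to 0 modulo the current basis, so we have a Gröbner basis.
Inter-reduce: drop elements whose leading term is divisible by another's, tail-reduce, and make monic.
Reduced Gröbner basis: {x_1 + 11/4x_2^2 + 1/4x_2 + 1, x_2^3 - 10/11x_2^2 + 15/11x_2}.

These coincide, so the ideals are equal.

Yes, the ideals are equal.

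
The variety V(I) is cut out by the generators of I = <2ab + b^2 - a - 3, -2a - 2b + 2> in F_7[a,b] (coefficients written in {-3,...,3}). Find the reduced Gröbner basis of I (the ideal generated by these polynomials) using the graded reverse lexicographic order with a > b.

f_1 = 2ab + b^2 - a - 3, LT = ab.
f_2 = -2a - 2b + 2, LT = a.

S(f_1,f_2): lcm = ab. S = 3b^2 + 3a + b + 2.
  leading term b^2: no divisor's leading term divides it; move 3b^2 to the remainder.
  leading term a: subtract (2)·f_2 from 3a + b + 2 → -2b - 2
  leading term b: no divisor's leading term divides it; move -2b to the remainder.
  leading term 1: no divisor's leading term divides it; move -2 to the remainder.
  remainder 3b^2 - 2b - 2 ≠ 0; add g_3 = 3b^2 - 2b - 2 to the basis.

The other S-polynomials (S(f_1,g_3), S(f_2,g_3)) all reduce to 0 modulo the current basis, so we have a Gröbner basis.
Inter-reduce: drop elements whose leading term is divisible by another's, tail-reduce, and make monic.

G = {b^2 - 3b - 3, a + b - 1}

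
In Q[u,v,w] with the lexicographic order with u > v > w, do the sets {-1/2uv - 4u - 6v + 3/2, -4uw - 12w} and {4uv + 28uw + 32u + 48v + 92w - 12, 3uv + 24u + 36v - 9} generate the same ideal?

Since reduced Gröbner bases are canonical representatives of ideals under a given ordering, it suffices to compute and compare them.
Buchberger on the first generating set:
f_1 = -1/2uv - 4u - 6v + 3/2, LT = uv.
f_2 = -4uw - 12w, LT = uw.

S(f_1,f_2): lcm = uvw. S = 8uw + 9vw - 3w.
  leading term uw: subtract (-2)·f_2 from 8uw + 9vw - 3w → 9vw - 27w
  leading term vw: no divisor's leading term divides it; move 9vw to the remainder.
  leading term w: no divisor's leading term divides it; move -27w to the remainder.
  remainder 9vw - 27w ≠ 0; add g_3 = 9vw - 27w to the basis.

The other S-polynomials (S(f_1,g_3), S(f_2,g_3)) all reduce to 0 modulo the current basis, so we have a Gröbner basis.
Inter-reduce: drop elements whose leading term is divisible by another's, tail-reduce, and make monic.
Reduced Gröbner basis: {uv + 8u + 12v - 3, uw + 3w, vw - 3w}.

Buchberger on the second generating set:
h_1 = 4uv + 28uw + 32u + 48v + 92w - 12, LT = uv.
h_2 = 3uv + 24u + 36v - 9, LT = uv.

S(h_1,h_2): lcm = uv. S = 7uw + 23w.
  leading term uw: no divisor's leading term divides it; move 7uw to the remainder.
  leading term w: no divisor's leading term divides it; move 23w to the remainder.
  remainder 7uw + 23w ≠ 0; add k_3 = 7uw + 23w to the basis.

S(h_1,k_3): lcm = uvw. S = 7uw^2 + 8uw + 61/7vw + 23w^2 - 3w.
  leading term uw^2: subtract (w)·k_3 from 7uw^2 + 8uw + 61/7vw + 23w^2 - 3w → 8uw + 61/7vw - 3w
  leading term uw: subtract (8/7)·k_3 from 8uw + 61/7vw - 3w → 61/7vw - 205/7w
  leading term vw: no divisor's leading term divides it; move 61/7vw to the remainder.
  leading term w: no divisor's leading term divides it; move -205/7w to the remainder.
  remainder 61/7vw - 205/7w ≠ 0; add k_4 = 61/7vw - 205/7w to the basis.

The other S-polynomials (S(h_2,k_3), S(h_1,k_4), S(h_2,k_4), S(k_3,k_4)) all reduce to 0 modulo the current basis, so we have a Gröbner basis.
Inter-reduce: drop elements whose leading term is divisible by another's, tail-reduce, and make monic.
Reduced Gröbner basis: {uv + 8u + 12v - 3, uw + 23/7w, vw - 205/61w}.

The bases are distinct; the ideals are different.
The same test decides containment: I ⊆ J iff every generator of I reduces to 0 modulo a Gröbner basis of J.

No, the ideals differ.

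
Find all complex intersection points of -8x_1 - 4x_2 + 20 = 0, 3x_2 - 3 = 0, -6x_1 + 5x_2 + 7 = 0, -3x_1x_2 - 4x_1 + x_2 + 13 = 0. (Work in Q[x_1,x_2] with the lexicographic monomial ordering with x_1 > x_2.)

Compute a lex Gröbner basis by Buchberger's algorithm.
f_1 = -8x_1 - 4x_2 + 20, LT = x_1.
f_2 = 3x_2 - 3, LT = x_2.
f_3 = -6x_1 + 5x_2 + 7, LT = x_1.
f_4 = -3x_1x_2 - 4x_1 + x_2 + 13, LT = x_1x_2.

The S-polynomials (S(f_1,f_2), S(f_1,f_3), S(f_1,f_4), S(f_2,f_3), S(f_2,f_4), S(f_3,f_4)) all reduce to 0 modulo the current basis, so we have a Gröbner basis.
Inter-reduce: drop elements whose leading term is divisible by another's, tail-reduce, and make monic.
Reduced Gröbner basis: {x_1 - 2, x_2 - 1}.

A lex Gröbner basis eliminates variables successively. Here x_2 - 1 depends only on x_2, with roots {1}; lifting each root through the earlier basis elements recovers the full solutions.
  x_2 = 1: the earlier basis element becomes x_1 - 2 = 0, giving x_1 = 2 — point (2, 1).
Substituting each solution back into the original system confirms all equations vanish.

{(2, 1)}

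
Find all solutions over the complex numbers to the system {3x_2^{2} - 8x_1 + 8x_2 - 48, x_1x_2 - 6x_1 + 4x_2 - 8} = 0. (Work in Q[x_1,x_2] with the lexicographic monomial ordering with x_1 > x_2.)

Compute a lex Gröbner basis by Buchberger's algorithm.
f_1 = -8x_1 + 3x_2^{2} + 8x_2 - 48, LT = x_1.
f_2 = x_1x_2 - 6x_1 + 4x_2 - 8, LT = x_1x_2.

S(f_1,f_2): lcm = x_1x_2. S = 6x_1 - \tfrac{3}{8}x_2^{3} - x_2^{2} + 2x_2 + 8.
  leading term x_1: subtract (-\tfrac{3}{4})·f_1 from 6x_1 - \tfrac{3}{8}x_2^{3} - x_2^{2} + 2x_2 + 8 → -\tfrac{3}{8}x_2^{3} + \tfrac{5}{4}x_2^{2} + 8x_2 - 28
  leading term x_2^{3}: no divisor's leading term divides it; move -\tfrac{3}{8}x_2^{3} to the remainder.
  leading term x_2^{2}: no divisor's leading term divides it; move \tfrac{5}{4}x_2^{2} to the remainder.
  leading term x_2: no divisor's leading term divides it; move 8x_2 to the remainder.
  leading term 1: no divisor's leading term divides it; move -28 to the remainder.
  remainder -\tfrac{3}{8}x_2^{3} + \tfrac{5}{4}x_2^{2} + 8x_2 - 28 ≠ 0; add h_3 = -\tfrac{3}{8}x_2^{3} + \tfrac{5}{4}x_2^{2} + 8x_2 - 28 to the basis.

S(f_1,h_3): leading monomials are coprime, so the S-polynomial reduces to 0 (Buchberger's first criterion).
S(f_2,h_3): lcm = x_1x_2^{3}. S = -\tfrac{8}{3}x_1x_2^{2} + \tfrac{64}{3}x_1x_2 - \tfrac{224}{3}x_1 + 4x_2^{3} - 8x_2^{2}.
  leading term x_1x_2^{2}: subtract (\tfrac{1}{3}x_2^{2})·f_1 from -\tfrac{8}{3}x_1x_2^{2} + \tfrac{64}{3}x_1x_2 - \tfrac{224}{3}x_1 + 4x_2^{3} - 8x_2^{2} → \tfrac{64}{3}x_1x_2 - \tfrac{224}{3}x_1 - x_2^{4} + \tfrac{4}{3}x_2^{3} + 8x_2^{2}
  leading term x_1x_2: subtract (-\tfrac{8}{3}x_2)·f_1 from \tfrac{64}{3}x_1x_2 - \tfrac{224}{3}x_1 - x_2^{4} + \tfrac{4}{3}x_2^{3} + 8x_2^{2} → -\tfrac{224}{3}x_1 - x_2^{4} + \tfrac{28}{3}x_2^{3} + \tfrac{88}{3}x_2^{2} - 128x_2
  leading term x_1: subtract (\tfrac{28}{3})·f_1 from -\tfrac{224}{3}x_1 - x_2^{4} + \tfrac{28}{3}x_2^{3} + \tfrac{88}{3}x_2^{2} - 128x_2 → -x_2^{4} + \tfrac{28}{3}x_2^{3} + \tfrac{4}{3}x_2^{2} - \tfrac{608}{3}x_2 + 448
  leading term x_2^{4}: subtract (\tfrac{8}{3}x_2)·h_3 from -x_2^{4} + \tfrac{28}{3}x_2^{3} + \tfrac{4}{3}x_2^{2} - \tfrac{608}{3}x_2 + 448 → 6x_2^{3} - 20x_2^{2} - 128x_2 + 448
  leading term x_2^{3}: subtract (-16)·h_3 from 6x_2^{3} - 20x_2^{2} - 128x_2 + 448 → 0
  remainder 0.

Every S-polynomial of the final basis reduces to 0, so we have a Gröbner basis.
Inter-reduce: drop elements whose leading term is divisible by another's, tail-reduce, and make monic.
Reduced Gröbner basis: {x_1 - \tfrac{3}{8}x_2^{2} - x_2 + 6, x_2^{3} - \tfrac{10}{3}x_2^{2} - \tfrac{64}{3}x_2 + \tfrac{224}{3}}.

Elimination: the polynomial x_2^{3} - \tfrac{10}{3}x_2^{2} - \tfrac{64}{3}x_2 + \tfrac{224}{3} lies in the elimination ideal for x_2, so x_2 ∈ {-14/3, 4}. For each such x_2, the remaining basis elements (now univariate) give the rest of the solution.
  x_2 = -14/3: the earlier basis element becomes x_1 + \tfrac{5}{2} = 0, giving x_1 = -5/2 — point (-5/2, -14/3).
  x_2 = 4: the earlier basis element becomes x_1 - 4 = 0, giving x_1 = 4 — point (4, 4).
Check: every point annihilates each of the original generators.

{(-5/2, -14/3), (4, 4)}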